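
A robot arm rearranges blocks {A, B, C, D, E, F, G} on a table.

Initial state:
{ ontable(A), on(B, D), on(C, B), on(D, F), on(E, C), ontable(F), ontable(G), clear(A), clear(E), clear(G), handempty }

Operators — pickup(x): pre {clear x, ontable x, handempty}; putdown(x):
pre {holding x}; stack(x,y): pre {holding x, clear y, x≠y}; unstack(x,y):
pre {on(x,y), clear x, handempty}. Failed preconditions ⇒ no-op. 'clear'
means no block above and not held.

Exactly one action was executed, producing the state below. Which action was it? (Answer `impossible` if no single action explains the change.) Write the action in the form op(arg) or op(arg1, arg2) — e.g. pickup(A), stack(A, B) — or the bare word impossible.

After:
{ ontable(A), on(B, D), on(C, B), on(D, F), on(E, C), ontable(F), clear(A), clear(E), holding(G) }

pickup(G)

target: towers=[A; F/D/B/C/E] holding=G
         pickup(G) → towers=[A; F/D/B/C/E] holding=G  ← match
         pickup(A) → towers=[F/D/B/C/E; G] holding=A
     unstack(E, C) → towers=[A; F/D/B/C; G] holding=E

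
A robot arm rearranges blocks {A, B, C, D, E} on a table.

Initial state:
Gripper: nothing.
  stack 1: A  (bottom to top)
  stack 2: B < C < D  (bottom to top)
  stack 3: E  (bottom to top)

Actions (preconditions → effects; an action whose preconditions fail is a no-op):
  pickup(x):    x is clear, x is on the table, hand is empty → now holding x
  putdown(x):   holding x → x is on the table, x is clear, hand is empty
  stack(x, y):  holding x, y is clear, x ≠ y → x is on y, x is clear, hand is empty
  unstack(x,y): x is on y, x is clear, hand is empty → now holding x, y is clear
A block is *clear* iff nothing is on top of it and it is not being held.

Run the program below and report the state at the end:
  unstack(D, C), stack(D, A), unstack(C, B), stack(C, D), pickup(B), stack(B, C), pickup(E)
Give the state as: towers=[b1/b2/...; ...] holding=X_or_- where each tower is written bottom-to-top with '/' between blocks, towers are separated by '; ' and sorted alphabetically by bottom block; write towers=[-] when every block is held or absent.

step 1 (unstack(D, C)): towers=[A; B/C; E] holding=D
step 2 (stack(D, A)): towers=[A/D; B/C; E] holding=-
step 3 (unstack(C, B)): towers=[A/D; B; E] holding=C
step 4 (stack(C, D)): towers=[A/D/C; B; E] holding=-
step 5 (pickup(B)): towers=[A/D/C; E] holding=B
step 6 (stack(B, C)): towers=[A/D/C/B; E] holding=-
step 7 (pickup(E)): towers=[A/D/C/B] holding=E

towers=[A/D/C/B] holding=E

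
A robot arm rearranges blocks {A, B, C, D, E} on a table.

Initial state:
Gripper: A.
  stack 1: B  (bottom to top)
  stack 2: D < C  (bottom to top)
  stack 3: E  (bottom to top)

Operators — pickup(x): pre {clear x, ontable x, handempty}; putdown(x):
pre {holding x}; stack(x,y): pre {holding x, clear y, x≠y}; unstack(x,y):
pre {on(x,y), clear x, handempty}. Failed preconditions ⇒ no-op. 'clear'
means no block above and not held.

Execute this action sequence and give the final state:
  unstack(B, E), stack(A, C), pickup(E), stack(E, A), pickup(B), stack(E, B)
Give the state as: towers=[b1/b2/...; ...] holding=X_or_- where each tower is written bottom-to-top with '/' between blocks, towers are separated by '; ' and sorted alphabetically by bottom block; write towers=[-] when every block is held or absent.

towers=[D/C/A/E] holding=B

step 1 (unstack(B, E)) [no-op]: towers=[B; D/C; E] holding=A
step 2 (stack(A, C)): towers=[B; D/C/A; E] holding=-
step 3 (pickup(E)): towers=[B; D/C/A] holding=E
step 4 (stack(E, A)): towers=[B; D/C/A/E] holding=-
step 5 (pickup(B)): towers=[D/C/A/E] holding=B
step 6 (stack(E, B)) [no-op]: towers=[D/C/A/E] holding=B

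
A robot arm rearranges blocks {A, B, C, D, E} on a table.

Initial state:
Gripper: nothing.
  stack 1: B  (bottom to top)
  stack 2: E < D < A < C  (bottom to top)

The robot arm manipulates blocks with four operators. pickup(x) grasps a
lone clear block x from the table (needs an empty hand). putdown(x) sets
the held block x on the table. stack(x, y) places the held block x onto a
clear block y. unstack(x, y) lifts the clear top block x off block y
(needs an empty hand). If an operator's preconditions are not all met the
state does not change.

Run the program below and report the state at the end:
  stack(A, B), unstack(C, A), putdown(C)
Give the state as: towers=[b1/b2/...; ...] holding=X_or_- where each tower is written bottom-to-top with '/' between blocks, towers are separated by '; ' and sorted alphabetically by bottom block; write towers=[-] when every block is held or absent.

step 1 (stack(A, B)) [no-op]: towers=[B; E/D/A/C] holding=-
step 2 (unstack(C, A)): towers=[B; E/D/A] holding=C
step 3 (putdown(C)): towers=[B; C; E/D/A] holding=-

towers=[B; C; E/D/A] holding=-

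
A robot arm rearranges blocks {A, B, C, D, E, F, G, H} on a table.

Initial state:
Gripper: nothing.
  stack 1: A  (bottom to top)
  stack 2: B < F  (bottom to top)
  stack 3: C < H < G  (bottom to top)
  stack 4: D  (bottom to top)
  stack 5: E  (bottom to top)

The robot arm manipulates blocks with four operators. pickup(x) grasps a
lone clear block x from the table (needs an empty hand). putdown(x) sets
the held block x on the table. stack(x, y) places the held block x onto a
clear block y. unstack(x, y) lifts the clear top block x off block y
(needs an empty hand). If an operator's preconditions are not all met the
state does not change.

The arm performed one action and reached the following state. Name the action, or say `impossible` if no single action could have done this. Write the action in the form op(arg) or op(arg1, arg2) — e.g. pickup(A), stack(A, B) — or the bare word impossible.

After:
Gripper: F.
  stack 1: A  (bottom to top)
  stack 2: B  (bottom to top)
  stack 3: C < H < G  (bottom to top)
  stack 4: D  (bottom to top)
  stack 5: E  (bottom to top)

target: towers=[A; B; C/H/G; D; E] holding=F
     unstack(G, H) → towers=[A; B/F; C/H; D; E] holding=G
         pickup(A) → towers=[B/F; C/H/G; D; E] holding=A
         pickup(E) → towers=[A; B/F; C/H/G; D] holding=E
     unstack(F, B) → towers=[A; B; C/H/G; D; E] holding=F  ← match
         pickup(D) → towers=[A; B/F; C/H/G; E] holding=D

unstack(F, B)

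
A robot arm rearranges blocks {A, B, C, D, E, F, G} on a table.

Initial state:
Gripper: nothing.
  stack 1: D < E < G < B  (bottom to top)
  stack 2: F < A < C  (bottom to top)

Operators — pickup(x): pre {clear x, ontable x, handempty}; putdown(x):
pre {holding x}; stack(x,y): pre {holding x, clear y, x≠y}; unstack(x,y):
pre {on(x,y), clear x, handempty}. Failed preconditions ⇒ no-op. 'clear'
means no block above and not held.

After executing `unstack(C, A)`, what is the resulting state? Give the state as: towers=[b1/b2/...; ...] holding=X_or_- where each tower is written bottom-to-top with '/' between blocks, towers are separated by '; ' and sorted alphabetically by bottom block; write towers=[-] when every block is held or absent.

towers=[D/E/G/B; F/A] holding=C

before: towers=[D/E/G/B; F/A/C] holding=-
pre[unstack(C, A)]: on(C,A) ✓, clear(C) ✓, handempty ✓
all met → apply unstack(C, A)
after:  towers=[D/E/G/B; F/A] holding=C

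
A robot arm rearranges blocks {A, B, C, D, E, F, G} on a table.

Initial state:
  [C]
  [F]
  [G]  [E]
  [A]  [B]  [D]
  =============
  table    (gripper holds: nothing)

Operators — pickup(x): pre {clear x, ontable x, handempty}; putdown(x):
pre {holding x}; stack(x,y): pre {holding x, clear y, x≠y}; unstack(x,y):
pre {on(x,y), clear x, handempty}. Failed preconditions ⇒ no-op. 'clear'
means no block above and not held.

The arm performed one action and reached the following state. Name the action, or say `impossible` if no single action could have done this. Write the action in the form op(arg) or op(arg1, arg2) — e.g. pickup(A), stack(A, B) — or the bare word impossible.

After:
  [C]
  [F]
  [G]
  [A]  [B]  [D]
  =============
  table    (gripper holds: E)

target: towers=[A/G/F/C; B; D] holding=E
         pickup(D) → towers=[A/G/F/C; B/E] holding=D
     unstack(E, B) → towers=[A/G/F/C; B; D] holding=E  ← match
     unstack(C, F) → towers=[A/G/F; B/E; D] holding=C

unstack(E, B)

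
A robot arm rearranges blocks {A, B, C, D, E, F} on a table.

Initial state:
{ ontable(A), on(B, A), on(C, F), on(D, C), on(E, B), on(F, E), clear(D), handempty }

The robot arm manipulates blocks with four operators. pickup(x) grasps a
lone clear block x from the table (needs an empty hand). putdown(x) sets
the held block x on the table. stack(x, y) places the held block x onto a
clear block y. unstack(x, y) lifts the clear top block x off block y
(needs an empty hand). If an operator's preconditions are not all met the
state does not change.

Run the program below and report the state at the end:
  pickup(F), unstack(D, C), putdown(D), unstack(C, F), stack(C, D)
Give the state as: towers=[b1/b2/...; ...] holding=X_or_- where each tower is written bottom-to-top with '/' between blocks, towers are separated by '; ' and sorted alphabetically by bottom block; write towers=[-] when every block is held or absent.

towers=[A/B/E/F; D/C] holding=-

step 1 (pickup(F)) [no-op]: towers=[A/B/E/F/C/D] holding=-
step 2 (unstack(D, C)): towers=[A/B/E/F/C] holding=D
step 3 (putdown(D)): towers=[A/B/E/F/C; D] holding=-
step 4 (unstack(C, F)): towers=[A/B/E/F; D] holding=C
step 5 (stack(C, D)): towers=[A/B/E/F; D/C] holding=-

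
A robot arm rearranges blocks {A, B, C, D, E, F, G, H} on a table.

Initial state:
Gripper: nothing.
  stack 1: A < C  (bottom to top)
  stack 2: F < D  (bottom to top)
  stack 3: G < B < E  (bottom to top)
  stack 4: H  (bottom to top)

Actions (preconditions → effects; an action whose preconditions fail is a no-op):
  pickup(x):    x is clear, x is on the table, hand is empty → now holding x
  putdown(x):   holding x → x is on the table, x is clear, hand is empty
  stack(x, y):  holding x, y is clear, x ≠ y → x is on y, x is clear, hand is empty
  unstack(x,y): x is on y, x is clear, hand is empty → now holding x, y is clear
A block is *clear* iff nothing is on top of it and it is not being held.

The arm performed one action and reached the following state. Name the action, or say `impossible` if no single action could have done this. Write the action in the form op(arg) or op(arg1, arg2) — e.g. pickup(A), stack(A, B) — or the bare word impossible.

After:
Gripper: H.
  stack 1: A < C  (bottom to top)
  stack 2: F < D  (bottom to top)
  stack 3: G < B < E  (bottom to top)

pickup(H)

target: towers=[A/C; F/D; G/B/E] holding=H
     unstack(E, B) → towers=[A/C; F/D; G/B; H] holding=E
         pickup(H) → towers=[A/C; F/D; G/B/E] holding=H  ← match
     unstack(D, F) → towers=[A/C; F; G/B/E; H] holding=D
     unstack(C, A) → towers=[A; F/D; G/B/E; H] holding=C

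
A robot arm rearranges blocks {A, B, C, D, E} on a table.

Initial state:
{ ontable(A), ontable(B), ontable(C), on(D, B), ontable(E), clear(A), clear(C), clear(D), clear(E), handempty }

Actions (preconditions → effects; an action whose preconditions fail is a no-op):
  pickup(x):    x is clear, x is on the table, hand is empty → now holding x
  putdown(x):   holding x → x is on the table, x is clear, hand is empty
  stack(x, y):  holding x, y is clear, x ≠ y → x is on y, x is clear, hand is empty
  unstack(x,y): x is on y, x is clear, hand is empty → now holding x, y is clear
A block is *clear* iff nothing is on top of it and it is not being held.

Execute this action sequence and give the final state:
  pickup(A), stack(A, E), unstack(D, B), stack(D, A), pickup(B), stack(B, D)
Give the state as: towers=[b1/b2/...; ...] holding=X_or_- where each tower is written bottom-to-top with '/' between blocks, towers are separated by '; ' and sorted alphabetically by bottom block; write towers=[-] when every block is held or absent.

towers=[C; E/A/D/B] holding=-

step 1 (pickup(A)): towers=[B/D; C; E] holding=A
step 2 (stack(A, E)): towers=[B/D; C; E/A] holding=-
step 3 (unstack(D, B)): towers=[B; C; E/A] holding=D
step 4 (stack(D, A)): towers=[B; C; E/A/D] holding=-
step 5 (pickup(B)): towers=[C; E/A/D] holding=B
step 6 (stack(B, D)): towers=[C; E/A/D/B] holding=-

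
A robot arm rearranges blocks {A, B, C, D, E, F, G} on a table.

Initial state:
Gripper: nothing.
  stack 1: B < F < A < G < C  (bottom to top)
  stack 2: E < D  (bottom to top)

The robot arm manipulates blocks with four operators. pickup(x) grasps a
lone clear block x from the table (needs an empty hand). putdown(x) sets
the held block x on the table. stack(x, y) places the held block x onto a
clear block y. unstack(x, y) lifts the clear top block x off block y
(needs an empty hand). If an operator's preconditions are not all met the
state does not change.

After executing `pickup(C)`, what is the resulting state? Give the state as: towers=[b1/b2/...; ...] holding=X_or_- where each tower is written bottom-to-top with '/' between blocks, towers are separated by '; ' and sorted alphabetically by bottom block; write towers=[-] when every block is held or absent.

before: towers=[B/F/A/G/C; E/D] holding=-
pre[pickup(C)]: clear(C) yes, ontable(C) no, handempty yes
ontable(C) unmet → pickup(C) is a no-op
after:  towers=[B/F/A/G/C; E/D] holding=-

towers=[B/F/A/G/C; E/D] holding=-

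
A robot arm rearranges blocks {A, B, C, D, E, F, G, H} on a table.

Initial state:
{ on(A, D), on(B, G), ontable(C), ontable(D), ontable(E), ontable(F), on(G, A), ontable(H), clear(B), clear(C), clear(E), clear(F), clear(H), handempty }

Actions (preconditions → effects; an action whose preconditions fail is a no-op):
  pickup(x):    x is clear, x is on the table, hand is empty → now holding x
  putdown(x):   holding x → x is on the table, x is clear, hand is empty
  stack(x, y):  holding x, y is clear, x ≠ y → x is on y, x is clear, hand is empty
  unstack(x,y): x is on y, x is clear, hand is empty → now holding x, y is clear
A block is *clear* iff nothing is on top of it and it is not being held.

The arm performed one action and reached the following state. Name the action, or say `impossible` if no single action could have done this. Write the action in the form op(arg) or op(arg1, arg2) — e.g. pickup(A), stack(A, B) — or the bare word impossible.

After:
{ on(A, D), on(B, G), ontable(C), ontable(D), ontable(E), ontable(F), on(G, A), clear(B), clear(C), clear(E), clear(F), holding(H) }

pickup(H)

target: towers=[C; D/A/G/B; E; F] holding=H
         pickup(E) → towers=[C; D/A/G/B; F; H] holding=E
         pickup(H) → towers=[C; D/A/G/B; E; F] holding=H  ← match
     unstack(B, G) → towers=[C; D/A/G; E; F; H] holding=B
         pickup(F) → towers=[C; D/A/G/B; E; H] holding=F
         pickup(C) → towers=[D/A/G/B; E; F; H] holding=C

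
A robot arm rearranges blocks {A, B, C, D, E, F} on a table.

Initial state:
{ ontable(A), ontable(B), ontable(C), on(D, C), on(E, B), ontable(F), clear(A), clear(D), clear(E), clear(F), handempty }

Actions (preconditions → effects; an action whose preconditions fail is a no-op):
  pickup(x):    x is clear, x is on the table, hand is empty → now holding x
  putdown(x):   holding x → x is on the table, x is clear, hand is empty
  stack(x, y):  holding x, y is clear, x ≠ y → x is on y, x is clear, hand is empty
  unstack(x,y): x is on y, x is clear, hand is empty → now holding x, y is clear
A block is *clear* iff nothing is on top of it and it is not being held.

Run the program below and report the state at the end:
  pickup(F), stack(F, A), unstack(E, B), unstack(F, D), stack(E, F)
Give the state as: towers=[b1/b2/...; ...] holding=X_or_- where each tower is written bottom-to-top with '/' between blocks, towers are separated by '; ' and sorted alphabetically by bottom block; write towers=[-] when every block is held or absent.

towers=[A/F/E; B; C/D] holding=-

step 1 (pickup(F)): towers=[A; B/E; C/D] holding=F
step 2 (stack(F, A)): towers=[A/F; B/E; C/D] holding=-
step 3 (unstack(E, B)): towers=[A/F; B; C/D] holding=E
step 4 (unstack(F, D)) [no-op]: towers=[A/F; B; C/D] holding=E
step 5 (stack(E, F)): towers=[A/F/E; B; C/D] holding=-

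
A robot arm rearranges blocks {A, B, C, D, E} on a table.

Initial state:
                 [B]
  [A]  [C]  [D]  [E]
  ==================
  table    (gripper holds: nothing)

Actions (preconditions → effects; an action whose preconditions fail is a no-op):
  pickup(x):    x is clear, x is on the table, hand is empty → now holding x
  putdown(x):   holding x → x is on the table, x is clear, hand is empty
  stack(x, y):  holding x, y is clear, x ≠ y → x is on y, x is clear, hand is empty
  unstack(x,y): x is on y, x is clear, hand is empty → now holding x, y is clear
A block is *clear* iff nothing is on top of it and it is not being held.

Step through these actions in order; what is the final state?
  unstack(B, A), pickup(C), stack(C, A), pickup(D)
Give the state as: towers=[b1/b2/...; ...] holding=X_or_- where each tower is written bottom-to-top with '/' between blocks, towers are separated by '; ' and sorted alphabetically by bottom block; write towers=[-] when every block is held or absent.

towers=[A/C; E/B] holding=D

step 1 (unstack(B, A)) [no-op]: towers=[A; C; D; E/B] holding=-
step 2 (pickup(C)): towers=[A; D; E/B] holding=C
step 3 (stack(C, A)): towers=[A/C; D; E/B] holding=-
step 4 (pickup(D)): towers=[A/C; E/B] holding=D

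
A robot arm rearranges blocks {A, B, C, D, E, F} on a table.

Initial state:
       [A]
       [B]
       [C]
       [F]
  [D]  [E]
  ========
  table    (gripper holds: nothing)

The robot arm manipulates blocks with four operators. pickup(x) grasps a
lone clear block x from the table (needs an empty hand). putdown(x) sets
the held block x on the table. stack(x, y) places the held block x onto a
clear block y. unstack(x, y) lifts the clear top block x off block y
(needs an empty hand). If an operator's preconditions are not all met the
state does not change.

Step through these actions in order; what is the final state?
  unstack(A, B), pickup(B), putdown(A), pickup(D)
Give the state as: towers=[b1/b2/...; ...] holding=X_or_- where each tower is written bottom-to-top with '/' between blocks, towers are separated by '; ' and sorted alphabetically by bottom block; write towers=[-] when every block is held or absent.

step 1 (unstack(A, B)): towers=[D; E/F/C/B] holding=A
step 2 (pickup(B)) [no-op]: towers=[D; E/F/C/B] holding=A
step 3 (putdown(A)): towers=[A; D; E/F/C/B] holding=-
step 4 (pickup(D)): towers=[A; E/F/C/B] holding=D

towers=[A; E/F/C/B] holding=D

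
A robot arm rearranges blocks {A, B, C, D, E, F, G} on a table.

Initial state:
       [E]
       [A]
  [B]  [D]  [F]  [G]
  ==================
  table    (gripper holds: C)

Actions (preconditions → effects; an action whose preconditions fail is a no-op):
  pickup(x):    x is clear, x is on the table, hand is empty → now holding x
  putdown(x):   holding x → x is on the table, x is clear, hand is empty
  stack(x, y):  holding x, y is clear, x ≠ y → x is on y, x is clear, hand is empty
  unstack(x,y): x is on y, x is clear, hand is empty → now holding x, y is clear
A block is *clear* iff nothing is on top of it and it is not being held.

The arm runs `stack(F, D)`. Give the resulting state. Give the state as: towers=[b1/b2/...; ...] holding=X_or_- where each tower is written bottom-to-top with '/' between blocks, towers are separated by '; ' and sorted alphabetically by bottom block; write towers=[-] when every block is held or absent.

before: towers=[B; D/A/E; F; G] holding=C
pre[stack(F, D)]: holding(F) no, clear(D) no, F≠D yes
holding(F), clear(D) unmet → stack(F, D) is a no-op
after:  towers=[B; D/A/E; F; G] holding=C

towers=[B; D/A/E; F; G] holding=C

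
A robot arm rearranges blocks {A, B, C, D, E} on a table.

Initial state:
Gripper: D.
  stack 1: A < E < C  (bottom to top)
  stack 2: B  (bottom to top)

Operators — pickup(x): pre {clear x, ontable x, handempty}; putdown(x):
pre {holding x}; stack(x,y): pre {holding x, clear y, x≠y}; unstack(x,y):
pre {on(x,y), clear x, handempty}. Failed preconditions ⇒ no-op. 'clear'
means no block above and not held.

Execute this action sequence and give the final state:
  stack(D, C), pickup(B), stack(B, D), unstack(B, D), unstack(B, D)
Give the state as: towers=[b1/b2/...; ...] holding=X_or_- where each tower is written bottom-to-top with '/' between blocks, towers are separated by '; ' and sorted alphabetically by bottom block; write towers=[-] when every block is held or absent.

towers=[A/E/C/D] holding=B

step 1 (stack(D, C)): towers=[A/E/C/D; B] holding=-
step 2 (pickup(B)): towers=[A/E/C/D] holding=B
step 3 (stack(B, D)): towers=[A/E/C/D/B] holding=-
step 4 (unstack(B, D)): towers=[A/E/C/D] holding=B
step 5 (unstack(B, D)) [no-op]: towers=[A/E/C/D] holding=B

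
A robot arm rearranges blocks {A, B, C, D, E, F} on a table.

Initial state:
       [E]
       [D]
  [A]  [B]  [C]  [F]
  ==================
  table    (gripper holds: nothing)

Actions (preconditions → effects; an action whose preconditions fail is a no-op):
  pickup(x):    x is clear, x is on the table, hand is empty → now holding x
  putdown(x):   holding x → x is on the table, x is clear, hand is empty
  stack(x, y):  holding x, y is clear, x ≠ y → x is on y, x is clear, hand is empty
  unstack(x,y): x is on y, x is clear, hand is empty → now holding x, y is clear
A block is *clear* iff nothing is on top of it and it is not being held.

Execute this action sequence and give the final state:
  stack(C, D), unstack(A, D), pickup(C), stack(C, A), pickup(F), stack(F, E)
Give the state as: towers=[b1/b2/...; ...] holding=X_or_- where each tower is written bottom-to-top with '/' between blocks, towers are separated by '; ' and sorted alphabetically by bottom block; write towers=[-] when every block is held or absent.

towers=[A/C; B/D/E/F] holding=-

step 1 (stack(C, D)) [no-op]: towers=[A; B/D/E; C; F] holding=-
step 2 (unstack(A, D)) [no-op]: towers=[A; B/D/E; C; F] holding=-
step 3 (pickup(C)): towers=[A; B/D/E; F] holding=C
step 4 (stack(C, A)): towers=[A/C; B/D/E; F] holding=-
step 5 (pickup(F)): towers=[A/C; B/D/E] holding=F
step 6 (stack(F, E)): towers=[A/C; B/D/E/F] holding=-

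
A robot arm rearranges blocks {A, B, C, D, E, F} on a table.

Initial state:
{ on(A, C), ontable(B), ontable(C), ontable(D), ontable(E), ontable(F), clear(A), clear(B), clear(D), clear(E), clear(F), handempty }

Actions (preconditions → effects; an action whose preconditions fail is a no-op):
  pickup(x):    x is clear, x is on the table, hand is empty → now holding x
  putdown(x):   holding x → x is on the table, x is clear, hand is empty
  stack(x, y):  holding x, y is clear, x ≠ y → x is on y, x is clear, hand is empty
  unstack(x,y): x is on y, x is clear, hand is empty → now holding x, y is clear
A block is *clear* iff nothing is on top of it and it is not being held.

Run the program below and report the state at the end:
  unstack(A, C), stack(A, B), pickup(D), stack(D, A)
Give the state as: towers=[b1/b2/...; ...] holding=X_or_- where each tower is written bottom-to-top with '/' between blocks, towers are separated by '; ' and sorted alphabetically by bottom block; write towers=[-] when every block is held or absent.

step 1 (unstack(A, C)): towers=[B; C; D; E; F] holding=A
step 2 (stack(A, B)): towers=[B/A; C; D; E; F] holding=-
step 3 (pickup(D)): towers=[B/A; C; E; F] holding=D
step 4 (stack(D, A)): towers=[B/A/D; C; E; F] holding=-

towers=[B/A/D; C; E; F] holding=-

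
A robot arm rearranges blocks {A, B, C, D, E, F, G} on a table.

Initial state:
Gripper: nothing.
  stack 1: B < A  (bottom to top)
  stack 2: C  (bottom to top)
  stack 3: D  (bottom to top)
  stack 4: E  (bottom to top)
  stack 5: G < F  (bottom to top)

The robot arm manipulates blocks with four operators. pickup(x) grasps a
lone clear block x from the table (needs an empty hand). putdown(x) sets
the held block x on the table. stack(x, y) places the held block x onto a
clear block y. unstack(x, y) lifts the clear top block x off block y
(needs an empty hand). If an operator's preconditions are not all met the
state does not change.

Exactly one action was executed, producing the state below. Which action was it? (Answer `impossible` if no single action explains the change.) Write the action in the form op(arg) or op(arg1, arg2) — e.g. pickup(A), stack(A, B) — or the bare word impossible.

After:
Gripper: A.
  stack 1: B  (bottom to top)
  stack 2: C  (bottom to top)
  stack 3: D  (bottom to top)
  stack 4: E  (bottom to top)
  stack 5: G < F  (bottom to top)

unstack(A, B)

target: towers=[B; C; D; E; G/F] holding=A
     unstack(F, G) → towers=[B/A; C; D; E; G] holding=F
         pickup(D) → towers=[B/A; C; E; G/F] holding=D
     unstack(A, B) → towers=[B; C; D; E; G/F] holding=A  ← match
         pickup(E) → towers=[B/A; C; D; G/F] holding=E
         pickup(C) → towers=[B/A; D; E; G/F] holding=C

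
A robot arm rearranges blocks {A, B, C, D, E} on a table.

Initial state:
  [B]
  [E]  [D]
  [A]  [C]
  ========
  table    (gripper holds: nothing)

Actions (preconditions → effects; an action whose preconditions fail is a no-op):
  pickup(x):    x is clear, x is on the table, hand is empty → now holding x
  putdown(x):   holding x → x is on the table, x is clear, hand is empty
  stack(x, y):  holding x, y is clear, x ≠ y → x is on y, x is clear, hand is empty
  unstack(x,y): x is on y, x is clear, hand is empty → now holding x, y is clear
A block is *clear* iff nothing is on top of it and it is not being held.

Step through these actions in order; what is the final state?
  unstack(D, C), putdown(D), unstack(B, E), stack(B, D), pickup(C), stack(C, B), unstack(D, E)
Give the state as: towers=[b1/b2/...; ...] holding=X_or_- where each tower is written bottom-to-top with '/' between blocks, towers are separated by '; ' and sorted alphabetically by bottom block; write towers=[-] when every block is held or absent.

towers=[A/E; D/B/C] holding=-

step 1 (unstack(D, C)): towers=[A/E/B; C] holding=D
step 2 (putdown(D)): towers=[A/E/B; C; D] holding=-
step 3 (unstack(B, E)): towers=[A/E; C; D] holding=B
step 4 (stack(B, D)): towers=[A/E; C; D/B] holding=-
step 5 (pickup(C)): towers=[A/E; D/B] holding=C
step 6 (stack(C, B)): towers=[A/E; D/B/C] holding=-
step 7 (unstack(D, E)) [no-op]: towers=[A/E; D/B/C] holding=-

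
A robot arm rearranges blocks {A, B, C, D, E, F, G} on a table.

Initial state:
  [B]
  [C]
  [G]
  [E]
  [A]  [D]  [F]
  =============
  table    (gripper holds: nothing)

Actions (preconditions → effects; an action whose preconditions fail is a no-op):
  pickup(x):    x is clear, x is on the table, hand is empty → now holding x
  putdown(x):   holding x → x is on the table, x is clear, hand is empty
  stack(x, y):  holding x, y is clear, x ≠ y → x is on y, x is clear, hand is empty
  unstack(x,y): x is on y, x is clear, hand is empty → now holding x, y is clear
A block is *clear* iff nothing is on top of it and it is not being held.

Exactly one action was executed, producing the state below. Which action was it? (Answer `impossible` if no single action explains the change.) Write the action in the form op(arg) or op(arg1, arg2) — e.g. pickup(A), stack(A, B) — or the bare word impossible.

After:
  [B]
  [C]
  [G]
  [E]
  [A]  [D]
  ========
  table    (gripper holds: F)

pickup(F)

target: towers=[A/E/G/C/B; D] holding=F
     unstack(B, C) → towers=[A/E/G/C; D; F] holding=B
         pickup(F) → towers=[A/E/G/C/B; D] holding=F  ← match
         pickup(D) → towers=[A/E/G/C/B; F] holding=D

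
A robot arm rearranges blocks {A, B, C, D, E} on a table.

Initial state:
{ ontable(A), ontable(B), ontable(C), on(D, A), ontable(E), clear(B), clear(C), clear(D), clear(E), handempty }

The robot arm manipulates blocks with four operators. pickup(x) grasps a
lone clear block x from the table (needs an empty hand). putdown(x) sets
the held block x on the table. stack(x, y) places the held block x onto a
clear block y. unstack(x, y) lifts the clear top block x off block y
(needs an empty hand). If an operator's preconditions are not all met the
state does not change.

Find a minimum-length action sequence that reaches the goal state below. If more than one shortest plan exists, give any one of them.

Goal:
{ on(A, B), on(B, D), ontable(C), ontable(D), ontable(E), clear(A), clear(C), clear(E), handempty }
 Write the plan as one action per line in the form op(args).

unstack(D, A)
putdown(D)
pickup(B)
stack(B, D)
pickup(A)
stack(A, B)

step 1 (unstack(D, A)): towers=[A; B; C; E] holding=D
step 2 (putdown(D)): towers=[A; B; C; D; E] holding=-
step 3 (pickup(B)): towers=[A; C; D; E] holding=B
step 4 (stack(B, D)): towers=[A; C; D/B; E] holding=-
step 5 (pickup(A)): towers=[C; D/B; E] holding=A
step 6 (stack(A, B)): towers=[C; D/B/A; E] holding=-
goal check: towers=[C; D/B/A; E] holding=- — reached (length 6, optimal by BFS)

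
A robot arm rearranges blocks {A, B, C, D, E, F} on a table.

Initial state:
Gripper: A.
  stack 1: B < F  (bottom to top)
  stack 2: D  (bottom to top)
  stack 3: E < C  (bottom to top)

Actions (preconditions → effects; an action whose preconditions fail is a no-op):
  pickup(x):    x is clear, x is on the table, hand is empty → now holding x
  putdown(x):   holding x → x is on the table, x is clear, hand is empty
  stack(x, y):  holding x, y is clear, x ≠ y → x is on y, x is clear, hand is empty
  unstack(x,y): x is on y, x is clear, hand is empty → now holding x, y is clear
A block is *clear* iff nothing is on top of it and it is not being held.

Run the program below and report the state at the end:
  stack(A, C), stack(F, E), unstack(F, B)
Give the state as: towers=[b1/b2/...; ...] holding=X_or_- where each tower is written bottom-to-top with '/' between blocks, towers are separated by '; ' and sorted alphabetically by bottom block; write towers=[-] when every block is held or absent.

towers=[B; D; E/C/A] holding=F

step 1 (stack(A, C)): towers=[B/F; D; E/C/A] holding=-
step 2 (stack(F, E)) [no-op]: towers=[B/F; D; E/C/A] holding=-
step 3 (unstack(F, B)): towers=[B; D; E/C/A] holding=F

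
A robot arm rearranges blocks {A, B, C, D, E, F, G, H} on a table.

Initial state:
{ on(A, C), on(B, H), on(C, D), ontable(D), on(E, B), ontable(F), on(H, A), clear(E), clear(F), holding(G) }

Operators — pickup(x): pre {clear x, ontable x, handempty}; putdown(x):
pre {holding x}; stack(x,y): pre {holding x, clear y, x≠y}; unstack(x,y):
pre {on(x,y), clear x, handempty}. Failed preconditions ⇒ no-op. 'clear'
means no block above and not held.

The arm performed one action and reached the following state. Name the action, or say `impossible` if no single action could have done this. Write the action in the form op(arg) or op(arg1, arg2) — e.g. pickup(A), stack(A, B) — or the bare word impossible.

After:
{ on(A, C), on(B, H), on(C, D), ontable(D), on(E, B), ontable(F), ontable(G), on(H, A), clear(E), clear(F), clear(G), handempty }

target: towers=[D/C/A/H/B/E; F; G] holding=-
        putdown(G) → towers=[D/C/A/H/B/E; F; G] holding=-  ← match
       stack(G, E) → towers=[D/C/A/H/B/E/G; F] holding=-
       stack(G, F) → towers=[D/C/A/H/B/E; F/G] holding=-

putdown(G)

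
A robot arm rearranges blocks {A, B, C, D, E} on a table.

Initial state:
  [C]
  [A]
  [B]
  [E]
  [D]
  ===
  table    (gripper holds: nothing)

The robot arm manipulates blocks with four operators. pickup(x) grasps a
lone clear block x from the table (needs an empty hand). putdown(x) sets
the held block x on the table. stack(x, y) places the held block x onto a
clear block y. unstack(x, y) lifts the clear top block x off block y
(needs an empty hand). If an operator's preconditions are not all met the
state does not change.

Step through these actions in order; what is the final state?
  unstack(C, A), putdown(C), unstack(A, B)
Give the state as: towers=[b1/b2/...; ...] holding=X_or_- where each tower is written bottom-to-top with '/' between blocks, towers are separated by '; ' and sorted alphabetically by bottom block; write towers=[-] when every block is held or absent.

step 1 (unstack(C, A)): towers=[D/E/B/A] holding=C
step 2 (putdown(C)): towers=[C; D/E/B/A] holding=-
step 3 (unstack(A, B)): towers=[C; D/E/B] holding=A

towers=[C; D/E/B] holding=A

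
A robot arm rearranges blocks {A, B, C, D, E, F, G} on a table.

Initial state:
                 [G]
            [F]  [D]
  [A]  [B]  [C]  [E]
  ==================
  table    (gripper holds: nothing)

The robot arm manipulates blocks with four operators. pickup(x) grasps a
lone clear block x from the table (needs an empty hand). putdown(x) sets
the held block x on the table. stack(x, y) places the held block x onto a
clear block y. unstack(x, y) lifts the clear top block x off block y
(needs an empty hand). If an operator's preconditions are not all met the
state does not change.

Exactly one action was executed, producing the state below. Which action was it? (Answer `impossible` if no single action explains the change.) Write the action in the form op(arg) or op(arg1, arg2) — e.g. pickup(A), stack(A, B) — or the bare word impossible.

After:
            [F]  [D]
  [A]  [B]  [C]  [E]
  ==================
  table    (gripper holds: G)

unstack(G, D)

target: towers=[A; B; C/F; E/D] holding=G
         pickup(B) → towers=[A; C/F; E/D/G] holding=B
     unstack(F, C) → towers=[A; B; C; E/D/G] holding=F
     unstack(G, D) → towers=[A; B; C/F; E/D] holding=G  ← match
         pickup(A) → towers=[B; C/F; E/D/G] holding=A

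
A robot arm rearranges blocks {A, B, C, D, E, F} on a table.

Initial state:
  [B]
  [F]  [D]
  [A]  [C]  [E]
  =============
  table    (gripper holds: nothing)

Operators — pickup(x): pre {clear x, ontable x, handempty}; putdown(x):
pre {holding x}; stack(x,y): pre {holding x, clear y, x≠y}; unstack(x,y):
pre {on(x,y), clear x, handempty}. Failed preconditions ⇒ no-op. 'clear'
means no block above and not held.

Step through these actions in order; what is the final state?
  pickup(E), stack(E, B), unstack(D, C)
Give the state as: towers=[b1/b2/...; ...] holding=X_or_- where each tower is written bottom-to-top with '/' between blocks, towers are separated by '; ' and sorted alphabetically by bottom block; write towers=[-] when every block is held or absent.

step 1 (pickup(E)): towers=[A/F/B; C/D] holding=E
step 2 (stack(E, B)): towers=[A/F/B/E; C/D] holding=-
step 3 (unstack(D, C)): towers=[A/F/B/E; C] holding=D

towers=[A/F/B/E; C] holding=D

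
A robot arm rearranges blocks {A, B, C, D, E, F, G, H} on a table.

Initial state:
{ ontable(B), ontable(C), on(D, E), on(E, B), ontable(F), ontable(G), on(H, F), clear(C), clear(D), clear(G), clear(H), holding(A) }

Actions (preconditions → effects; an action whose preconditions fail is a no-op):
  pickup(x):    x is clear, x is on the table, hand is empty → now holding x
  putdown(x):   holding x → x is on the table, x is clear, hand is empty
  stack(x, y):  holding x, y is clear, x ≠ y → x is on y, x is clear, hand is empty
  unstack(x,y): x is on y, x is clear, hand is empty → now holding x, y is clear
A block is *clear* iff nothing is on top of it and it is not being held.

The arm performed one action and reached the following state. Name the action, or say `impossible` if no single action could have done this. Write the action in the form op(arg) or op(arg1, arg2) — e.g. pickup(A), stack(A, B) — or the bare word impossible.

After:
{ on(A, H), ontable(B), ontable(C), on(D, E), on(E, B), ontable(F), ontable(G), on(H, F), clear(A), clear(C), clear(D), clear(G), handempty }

stack(A, H)

target: towers=[B/E/D; C; F/H/A; G] holding=-
        putdown(A) → towers=[A; B/E/D; C; F/H; G] holding=-
       stack(A, G) → towers=[B/E/D; C; F/H; G/A] holding=-
       stack(A, H) → towers=[B/E/D; C; F/H/A; G] holding=-  ← match
       stack(A, D) → towers=[B/E/D/A; C; F/H; G] holding=-
       stack(A, C) → towers=[B/E/D; C/A; F/H; G] holding=-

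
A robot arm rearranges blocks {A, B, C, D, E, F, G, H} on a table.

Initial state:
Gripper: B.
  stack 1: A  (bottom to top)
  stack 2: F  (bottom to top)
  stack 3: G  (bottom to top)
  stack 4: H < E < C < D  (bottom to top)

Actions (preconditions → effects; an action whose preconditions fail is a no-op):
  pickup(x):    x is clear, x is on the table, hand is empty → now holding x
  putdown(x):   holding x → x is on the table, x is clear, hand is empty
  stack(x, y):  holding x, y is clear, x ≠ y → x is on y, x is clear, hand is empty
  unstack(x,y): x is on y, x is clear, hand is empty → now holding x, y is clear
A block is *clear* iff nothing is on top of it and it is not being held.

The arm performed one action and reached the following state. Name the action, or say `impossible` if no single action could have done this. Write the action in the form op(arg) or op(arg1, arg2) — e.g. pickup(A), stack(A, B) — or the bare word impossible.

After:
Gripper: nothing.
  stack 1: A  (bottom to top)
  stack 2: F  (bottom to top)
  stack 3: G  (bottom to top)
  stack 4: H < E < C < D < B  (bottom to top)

target: towers=[A; F; G; H/E/C/D/B] holding=-
        putdown(B) → towers=[A; B; F; G; H/E/C/D] holding=-
       stack(B, G) → towers=[A; F; G/B; H/E/C/D] holding=-
       stack(B, A) → towers=[A/B; F; G; H/E/C/D] holding=-
       stack(B, F) → towers=[A; F/B; G; H/E/C/D] holding=-
       stack(B, D) → towers=[A; F; G; H/E/C/D/B] holding=-  ← match

stack(B, D)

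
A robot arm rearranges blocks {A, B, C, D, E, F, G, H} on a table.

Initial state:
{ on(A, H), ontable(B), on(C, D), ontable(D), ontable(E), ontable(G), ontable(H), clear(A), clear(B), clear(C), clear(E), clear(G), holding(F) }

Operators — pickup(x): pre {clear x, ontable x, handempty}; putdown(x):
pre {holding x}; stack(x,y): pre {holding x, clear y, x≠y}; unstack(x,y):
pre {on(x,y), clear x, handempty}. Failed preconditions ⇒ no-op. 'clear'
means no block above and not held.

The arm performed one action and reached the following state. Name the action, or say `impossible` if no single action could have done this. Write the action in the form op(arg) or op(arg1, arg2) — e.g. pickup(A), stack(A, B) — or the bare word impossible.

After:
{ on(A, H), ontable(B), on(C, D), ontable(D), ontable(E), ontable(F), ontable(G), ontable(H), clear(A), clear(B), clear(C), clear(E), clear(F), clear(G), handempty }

putdown(F)

target: towers=[B; D/C; E; F; G; H/A] holding=-
        putdown(F) → towers=[B; D/C; E; F; G; H/A] holding=-  ← match
       stack(F, G) → towers=[B; D/C; E; G/F; H/A] holding=-
       stack(F, A) → towers=[B; D/C; E; G; H/A/F] holding=-
       stack(F, E) → towers=[B; D/C; E/F; G; H/A] holding=-
       stack(F, B) → towers=[B/F; D/C; E; G; H/A] holding=-
       stack(F, C) → towers=[B; D/C/F; E; G; H/A] holding=-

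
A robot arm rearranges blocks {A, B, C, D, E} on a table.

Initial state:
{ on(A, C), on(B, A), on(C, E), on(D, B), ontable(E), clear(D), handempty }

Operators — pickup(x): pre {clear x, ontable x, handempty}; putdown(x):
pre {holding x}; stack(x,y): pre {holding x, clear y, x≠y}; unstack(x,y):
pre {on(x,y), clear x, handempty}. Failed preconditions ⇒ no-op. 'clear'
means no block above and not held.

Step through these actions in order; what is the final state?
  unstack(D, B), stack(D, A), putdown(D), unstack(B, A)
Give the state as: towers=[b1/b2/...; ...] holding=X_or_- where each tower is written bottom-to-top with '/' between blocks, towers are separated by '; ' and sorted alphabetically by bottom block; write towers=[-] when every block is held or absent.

step 1 (unstack(D, B)): towers=[E/C/A/B] holding=D
step 2 (stack(D, A)) [no-op]: towers=[E/C/A/B] holding=D
step 3 (putdown(D)): towers=[D; E/C/A/B] holding=-
step 4 (unstack(B, A)): towers=[D; E/C/A] holding=B

towers=[D; E/C/A] holding=B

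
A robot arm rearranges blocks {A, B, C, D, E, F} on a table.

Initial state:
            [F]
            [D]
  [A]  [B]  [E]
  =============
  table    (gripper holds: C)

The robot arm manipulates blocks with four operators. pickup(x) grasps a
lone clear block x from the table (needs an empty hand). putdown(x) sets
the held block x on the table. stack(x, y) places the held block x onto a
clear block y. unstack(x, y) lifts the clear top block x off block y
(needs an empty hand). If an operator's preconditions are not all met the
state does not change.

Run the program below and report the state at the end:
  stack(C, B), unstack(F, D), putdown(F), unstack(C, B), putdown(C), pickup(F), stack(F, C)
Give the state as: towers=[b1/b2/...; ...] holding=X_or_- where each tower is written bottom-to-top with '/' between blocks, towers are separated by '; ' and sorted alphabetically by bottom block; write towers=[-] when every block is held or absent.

step 1 (stack(C, B)): towers=[A; B/C; E/D/F] holding=-
step 2 (unstack(F, D)): towers=[A; B/C; E/D] holding=F
step 3 (putdown(F)): towers=[A; B/C; E/D; F] holding=-
step 4 (unstack(C, B)): towers=[A; B; E/D; F] holding=C
step 5 (putdown(C)): towers=[A; B; C; E/D; F] holding=-
step 6 (pickup(F)): towers=[A; B; C; E/D] holding=F
step 7 (stack(F, C)): towers=[A; B; C/F; E/D] holding=-

towers=[A; B; C/F; E/D] holding=-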